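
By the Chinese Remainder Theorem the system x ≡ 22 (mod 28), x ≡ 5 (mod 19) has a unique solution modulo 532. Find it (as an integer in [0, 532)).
The moduli 28, 19 are pairwise coprime, so by the CRT there is a unique solution mod 28·19 = 532.
Solve by successive substitution. Start with x ≡ 22 (mod 28).
  Combine with x ≡ 5 (mod 19): write x = 22 + 28·t and require 22 + 28·t ≡ 5 (mod 19), i.e. 28·t ≡ 5 − 22 ≡ 2 (mod 19). Since 28^(−1) ≡ 17 (mod 19) (28 ≡ 9 (mod 19)), t ≡ 17·2 ≡ 15 (mod 19). So x ≡ 22 + 28·15 = 442 (mod 532).
Unique solution in [0, 532): x = 442.

Final answer: x ≡ 442 (mod 532); the representative in [0, 532) is 442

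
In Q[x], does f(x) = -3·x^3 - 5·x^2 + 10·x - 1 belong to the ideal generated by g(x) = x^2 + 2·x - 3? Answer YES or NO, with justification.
NO

In Q[x] the ideal (g) consists of all multiples of g, so f ∈ (g) iff g | f, i.e. iff the remainder of f on division by g is 0. Divide f by g (g is monic, so eliminate the leading term of the running remainder at each step):
  leading term -3·x^3: subtract (-3·x)·g(x) = -3·x^3 - 6·x^2 + 9·x, leaving x^2 + x - 1
  leading term x^2: subtract (1)·g(x) = x^2 + 2·x - 3, leaving 2 - x
The remainder r(x) = 2 - x ≠ 0 (and deg r < deg g), so g ∤ f, i.e. f ∉ (g).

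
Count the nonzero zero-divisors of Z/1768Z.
In Z/1768Z each nonzero element is either a unit (gcd with 1768 is 1) or a zero-divisor (gcd > 1). The number of units is φ(1768): factorise 1768 = 2^3 · 13 · 17, so φ(1768) = (2^3 − 2^2) · (13 − 1) · (17 − 1) = 4 · 12 · 16 = 768. The nonzero elements number 1768 − 1 = 1767. Hence the nonzero zero-divisors number 1767 − 768 = 999.

Final answer: Z/1768Z has 999 nonzero zero-divisors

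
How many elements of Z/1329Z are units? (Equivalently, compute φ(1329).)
An element a ∈ Z/1329Z is a unit iff gcd(a, 1329) = 1, so the number of units is φ(1329). φ is multiplicative, with φ(p^e) = p^e − p^(e−1). Factorise 1329 = 3 · 443. Then
  φ(1329) = (3 − 1) · (443 − 1) = 2 · 442 = 884.

Final answer: Z/1329Z has φ(1329) = 884 units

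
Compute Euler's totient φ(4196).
φ(4196) = 2096

φ is multiplicative, with φ(p^e) = p^e − p^(e−1). Factorise 4196 = 2^2 · 1049. Then
  φ(4196) = (2^2 − 2^1) · (1049 − 1) = 2 · 1048 = 2096.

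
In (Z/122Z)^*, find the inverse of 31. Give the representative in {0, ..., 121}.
Apply the extended Euclidean algorithm to (122, 31), tracking rows (r, s, t) with s·122 + t·31 = r. Each division r_prev = q·r_cur + r_new produces the new row as (previous row) − q·(current row):
  row A: (122, 1, 0)   [1·122 + 0·31 = 122]
  row B: (31, 0, 1)   [0·122 + 1·31 = 31]
  122 = 3·31 + 29   → row C = row A − 3·row B = (29, 1, −3)   [check: 1·122 − 3·31 = 29]
  31 = 1·29 + 2   → row D = row B − 1·row C = (2, −1, 4)   [check: −1·122 + 4·31 = 2]
  29 = 14·2 + 1   → row E = row C − 14·row D = (1, 15, −59)   [check: 15·122 − 59·31 = 1]
  2 = 2·1 + 0   → remainder 0, stop. gcd = 1 (last nonzero row E).
The gcd is 1, so 31 is invertible mod 122. The last nonzero row gives 15·122 − 59·31 = 1, so t = −59. So 31^(−1) ≡ −59 ≡ 63 (mod 122). Verify: 31 · 63 = 1953 ≡ 1 (mod 122). ✓

Final answer: 31^(−1) ≡ 63 (mod 122)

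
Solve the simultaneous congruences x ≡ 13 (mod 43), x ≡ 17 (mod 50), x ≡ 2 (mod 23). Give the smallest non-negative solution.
x ≡ 33467 (mod 49450); the representative in [0, 49450) is 33467

The moduli 43, 50, 23 are pairwise coprime, so by the CRT there is a unique solution mod 43·50·23 = 49450.
Solve by successive substitution. Start with x ≡ 13 (mod 43).
  Combine with x ≡ 17 (mod 50): write x = 13 + 43·t and require 13 + 43·t ≡ 17 (mod 50), i.e. 43·t ≡ 17 − 13 ≡ 4 (mod 50). Since 43^(−1) ≡ 7 (mod 50), t ≡ 7·4 ≡ 28 (mod 50). So x ≡ 13 + 43·28 = 1217 (mod 2150).
  Combine with x ≡ 2 (mod 23): write x = 1217 + 2150·t and require 1217 + 2150·t ≡ 2 (mod 23), i.e. 2150·t ≡ 2 − 1217 ≡ 4 (mod 23). Since 2150^(−1) ≡ 21 (mod 23) (2150 ≡ 11 (mod 23)), t ≡ 21·4 ≡ 15 (mod 23). So x ≡ 1217 + 2150·15 = 33467 (mod 49450).
Unique solution in [0, 49450): x = 33467.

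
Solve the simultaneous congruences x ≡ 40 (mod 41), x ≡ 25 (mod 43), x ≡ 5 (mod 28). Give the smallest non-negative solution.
x ≡ 36489 (mod 49364); the representative in [0, 49364) is 36489

The moduli 41, 43, 28 are pairwise coprime, so by the CRT there is a unique solution mod 41·43·28 = 49364.
Solve by successive substitution. Start with x ≡ 40 (mod 41).
  Combine with x ≡ 25 (mod 43): write x = 40 + 41·t and require 40 + 41·t ≡ 25 (mod 43), i.e. 41·t ≡ 25 − 40 ≡ 28 (mod 43). Since 41^(−1) ≡ 21 (mod 43), t ≡ 21·28 ≡ 29 (mod 43). So x ≡ 40 + 41·29 = 1229 (mod 1763).
  Combine with x ≡ 5 (mod 28): write x = 1229 + 1763·t and require 1229 + 1763·t ≡ 5 (mod 28), i.e. 1763·t ≡ 5 − 1229 ≡ 8 (mod 28). Since 1763^(−1) ≡ 27 (mod 28) (1763 ≡ 27 (mod 28)), t ≡ 27·8 ≡ 20 (mod 28). So x ≡ 1229 + 1763·20 = 36489 (mod 49364).
Unique solution in [0, 49364): x = 36489.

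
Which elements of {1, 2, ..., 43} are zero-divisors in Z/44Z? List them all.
An element a ∈ Z/44Z (with a ≠ 0) is a zero-divisor iff gcd(a, 44) > 1 (because a is a unit precisely when gcd(a, n) = 1, and in Z/nZ every nonzero, non-unit element is a zero-divisor). Scan a = 1, ..., 43 and keep those with gcd(a, 44) > 1:
  gcd(2, 44) = 2, gcd(4, 44) = 4, gcd(6, 44) = 2, gcd(8, 44) = 4, gcd(10, 44) = 2, gcd(11, 44) = 11, gcd(12, 44) = 4, gcd(14, 44) = 2, gcd(16, 44) = 4, gcd(18, 44) = 2, gcd(20, 44) = 4, gcd(22, 44) = 22, gcd(24, 44) = 4, gcd(26, 44) = 2, gcd(28, 44) = 4, gcd(30, 44) = 2, gcd(32, 44) = 4, gcd(33, 44) = 11, gcd(34, 44) = 2, gcd(36, 44) = 4, gcd(38, 44) = 2, gcd(40, 44) = 4, gcd(42, 44) = 2.
All other a ∈ {1, ..., 43} have gcd(a, 44) = 1 and are units. So the nonzero zero-divisors are exactly the 23 values of a appearing in this scan.

Final answer: nonzero zero-divisors of Z/44Z = {2, 4, 6, 8, 10, 11, 12, 14, 16, 18, 20, 22, 24, 26, 28, 30, 32, 33, 34, 36, 38, 40, 42}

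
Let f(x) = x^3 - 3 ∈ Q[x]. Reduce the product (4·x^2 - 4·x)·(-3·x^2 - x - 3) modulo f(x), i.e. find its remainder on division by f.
First multiply in Q[x] without reducing: a · b = -12·x^4 + 8·x^3 - 8·x^2 + 12·x. Now divide by f(x) = x^3 - 3, eliminating the leading term at each step:
  leading term -12·x^4: subtract (-12·x)·f(x) = -12·x^4 + 36·x, leaving 8·x^3 - 8·x^2 - 24·x
  leading term 8·x^3: subtract (8)·f(x) = 8·x^3 - 24, leaving -8·x^2 - 24·x + 24
The degree is now < 3, so this is the remainder. Hence a · b ≡ -8·x^2 - 24·x + 24 in Q[x]/(f).

Final answer: a · b ≡ -8·x^2 - 24·x + 24 (mod f(x))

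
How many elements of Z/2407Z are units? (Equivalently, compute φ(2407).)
Z/2407Z has φ(2407) = 2296 units

An element a ∈ Z/2407Z is a unit iff gcd(a, 2407) = 1, so the number of units is φ(2407). φ is multiplicative, with φ(p^e) = p^e − p^(e−1). Factorise 2407 = 29 · 83. Then
  φ(2407) = (29 − 1) · (83 − 1) = 28 · 82 = 2296.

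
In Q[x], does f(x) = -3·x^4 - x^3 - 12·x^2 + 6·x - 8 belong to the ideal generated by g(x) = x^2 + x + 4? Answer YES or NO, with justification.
YES

In Q[x] the ideal (g) consists of all multiples of g, so f ∈ (g) iff g | f, i.e. iff the remainder of f on division by g is 0. Divide f by g (g is monic, so eliminate the leading term of the running remainder at each step):
  leading term -3·x^4: subtract (-3·x^2)·g(x) = -3·x^4 - 3·x^3 - 12·x^2, leaving 2·x^3 + 6·x - 8
  leading term 2·x^3: subtract (2·x)·g(x) = 2·x^3 + 2·x^2 + 8·x, leaving -2·x^2 - 2·x - 8
  leading term -2·x^2: subtract (-2)·g(x) = -2·x^2 - 2·x - 8, leaving 0
The remainder is 0, so f(x) = g(x) · h(x) with h(x) = -3·x^2 + 2·x - 2. Hence g | f, i.e. f ∈ (g).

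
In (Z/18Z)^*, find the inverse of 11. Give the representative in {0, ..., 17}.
Apply the extended Euclidean algorithm to (18, 11), tracking rows (r, s, t) with s·18 + t·11 = r. Each division r_prev = q·r_cur + r_new produces the new row as (previous row) − q·(current row):
  row A: (18, 1, 0)   [1·18 + 0·11 = 18]
  row B: (11, 0, 1)   [0·18 + 1·11 = 11]
  18 = 1·11 + 7   → row C = row A − 1·row B = (7, 1, −1)   [check: 1·18 − 1·11 = 7]
  11 = 1·7 + 4   → row D = row B − 1·row C = (4, −1, 2)   [check: −1·18 + 2·11 = 4]
  7 = 1·4 + 3   → row E = row C − 1·row D = (3, 2, −3)   [check: 2·18 − 3·11 = 3]
  4 = 1·3 + 1   → row F = row D − 1·row E = (1, −3, 5)   [check: −3·18 + 5·11 = 1]
  3 = 3·1 + 0   → remainder 0, stop. gcd = 1 (last nonzero row F).
The gcd is 1, so 11 is invertible mod 18. The last nonzero row gives −3·18 + 5·11 = 1, so t = 5. So 11^(−1) ≡ 5 (mod 18). Verify: 11 · 5 = 55 ≡ 1 (mod 18). ✓

Final answer: 11^(−1) ≡ 5 (mod 18)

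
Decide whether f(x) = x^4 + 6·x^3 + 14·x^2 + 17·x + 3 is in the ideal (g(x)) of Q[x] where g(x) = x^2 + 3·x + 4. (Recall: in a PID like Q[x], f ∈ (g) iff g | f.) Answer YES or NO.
In Q[x] the ideal (g) consists of all multiples of g, so f ∈ (g) iff g | f, i.e. iff the remainder of f on division by g is 0. Divide f by g (g is monic, so eliminate the leading term of the running remainder at each step):
  leading term x^4: subtract (x^2)·g(x) = x^4 + 3·x^3 + 4·x^2, leaving 3·x^3 + 10·x^2 + 17·x + 3
  leading term 3·x^3: subtract (3·x)·g(x) = 3·x^3 + 9·x^2 + 12·x, leaving x^2 + 5·x + 3
  leading term x^2: subtract (1)·g(x) = x^2 + 3·x + 4, leaving 2·x - 1
The remainder r(x) = 2·x - 1 ≠ 0 (and deg r < deg g), so g ∤ f, i.e. f ∉ (g).

Final answer: NO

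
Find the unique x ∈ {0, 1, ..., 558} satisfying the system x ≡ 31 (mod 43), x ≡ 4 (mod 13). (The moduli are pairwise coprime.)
The moduli 43, 13 are pairwise coprime, so by the CRT there is a unique solution mod 43·13 = 559.
Solve by successive substitution. Start with x ≡ 31 (mod 43).
  Combine with x ≡ 4 (mod 13): write x = 31 + 43·t and require 31 + 43·t ≡ 4 (mod 13), i.e. 43·t ≡ 4 − 31 ≡ 12 (mod 13). Since 43^(−1) ≡ 10 (mod 13) (43 ≡ 4 (mod 13)), t ≡ 10·12 ≡ 3 (mod 13). So x ≡ 31 + 43·3 = 160 (mod 559).
Unique solution in [0, 559): x = 160.

Final answer: x ≡ 160 (mod 559); the representative in [0, 559) is 160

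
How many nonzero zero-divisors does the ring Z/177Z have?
In Z/177Z each nonzero element is either a unit (gcd with 177 is 1) or a zero-divisor (gcd > 1). The number of units is φ(177): factorise 177 = 3 · 59, so φ(177) = (3 − 1) · (59 − 1) = 2 · 58 = 116. The nonzero elements number 177 − 1 = 176. Hence the nonzero zero-divisors number 176 − 116 = 60.

Final answer: Z/177Z has 60 nonzero zero-divisors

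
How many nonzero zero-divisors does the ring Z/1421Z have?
Z/1421Z has 244 nonzero zero-divisors

In Z/1421Z each nonzero element is either a unit (gcd with 1421 is 1) or a zero-divisor (gcd > 1). The number of units is φ(1421): factorise 1421 = 7^2 · 29, so φ(1421) = (7^2 − 7^1) · (29 − 1) = 42 · 28 = 1176. The nonzero elements number 1421 − 1 = 1420. Hence the nonzero zero-divisors number 1420 − 1176 = 244.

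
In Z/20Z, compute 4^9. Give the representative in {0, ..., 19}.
4

Use repeated squaring. Binary(9) = 1001. Walk through the bits of the exponent 9 left-to-right: at each bit after the leading one, square the running value, then multiply by 4 if the bit is 1 (always reducing mod 20):
  bit 1 = 1 (leading): start with 4.
  bit 2 = 0: square 4^2 = 16 (mod 20).
  bit 3 = 0: square 16^2 = 256 ≡ 16 (mod 20).
  bit 4 = 1: square 16^2 = 256 ≡ 16; bit is 1, so multiply 16·4 = 64 ≡ 4 (mod 20).
Final value: 4^9 ≡ 4 (mod 20).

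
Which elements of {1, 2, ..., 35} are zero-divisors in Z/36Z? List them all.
An element a ∈ Z/36Z (with a ≠ 0) is a zero-divisor iff gcd(a, 36) > 1 (because a is a unit precisely when gcd(a, n) = 1, and in Z/nZ every nonzero, non-unit element is a zero-divisor). Scan a = 1, ..., 35 and keep those with gcd(a, 36) > 1:
  gcd(2, 36) = 2, gcd(3, 36) = 3, gcd(4, 36) = 4, gcd(6, 36) = 6, gcd(8, 36) = 4, gcd(9, 36) = 9, gcd(10, 36) = 2, gcd(12, 36) = 12, gcd(14, 36) = 2, gcd(15, 36) = 3, gcd(16, 36) = 4, gcd(18, 36) = 18, gcd(20, 36) = 4, gcd(21, 36) = 3, gcd(22, 36) = 2, gcd(24, 36) = 12, gcd(26, 36) = 2, gcd(27, 36) = 9, gcd(28, 36) = 4, gcd(30, 36) = 6, gcd(32, 36) = 4, gcd(33, 36) = 3, gcd(34, 36) = 2.
All other a ∈ {1, ..., 35} have gcd(a, 36) = 1 and are units. So the nonzero zero-divisors are exactly the 23 values of a appearing in this scan.

Final answer: nonzero zero-divisors of Z/36Z = {2, 3, 4, 6, 8, 9, 10, 12, 14, 15, 16, 18, 20, 21, 22, 24, 26, 27, 28, 30, 32, 33, 34}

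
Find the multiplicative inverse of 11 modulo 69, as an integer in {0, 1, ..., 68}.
11^(−1) ≡ 44 (mod 69)

Apply the extended Euclidean algorithm to (69, 11), tracking rows (r, s, t) with s·69 + t·11 = r. Each division r_prev = q·r_cur + r_new produces the new row as (previous row) − q·(current row):
  row A: (69, 1, 0)   [1·69 + 0·11 = 69]
  row B: (11, 0, 1)   [0·69 + 1·11 = 11]
  69 = 6·11 + 3   → row C = row A − 6·row B = (3, 1, −6)   [check: 1·69 − 6·11 = 3]
  11 = 3·3 + 2   → row D = row B − 3·row C = (2, −3, 19)   [check: −3·69 + 19·11 = 2]
  3 = 1·2 + 1   → row E = row C − 1·row D = (1, 4, −25)   [check: 4·69 − 25·11 = 1]
  2 = 2·1 + 0   → remainder 0, stop. gcd = 1 (last nonzero row E).
The gcd is 1, so 11 is invertible mod 69. The last nonzero row gives 4·69 − 25·11 = 1, so t = −25. So 11^(−1) ≡ −25 ≡ 44 (mod 69). Verify: 11 · 44 = 484 ≡ 1 (mod 69). ✓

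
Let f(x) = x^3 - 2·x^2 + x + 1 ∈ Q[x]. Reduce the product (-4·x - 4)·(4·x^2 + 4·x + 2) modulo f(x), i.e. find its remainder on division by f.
a · b ≡ -64·x^2 - 8·x + 8 (mod f(x))

First multiply in Q[x] without reducing: a · b = -16·x^3 - 32·x^2 - 24·x - 8. Now divide by f(x) = x^3 - 2·x^2 + x + 1, eliminating the leading term at each step:
  leading term -16·x^3: subtract (-16)·f(x) = -16·x^3 + 32·x^2 - 16·x - 16, leaving -64·x^2 - 8·x + 8
The degree is now < 3, so this is the remainder. Hence a · b ≡ -64·x^2 - 8·x + 8 in Q[x]/(f).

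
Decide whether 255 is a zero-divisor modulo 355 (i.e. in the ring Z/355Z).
gcd(255, 355) = 5 > 1, so 255 is not a unit in Z/355Z. In Z/nZ every nonzero non-unit is a zero-divisor: explicitly, take b = 355/gcd = 71 ≠ 0 (mod 355); then 255·71 = 18105 = 51·355, i.e. 255·71 ≡ 0 (mod 355). So 255 is a zero-divisor.

Final answer: YES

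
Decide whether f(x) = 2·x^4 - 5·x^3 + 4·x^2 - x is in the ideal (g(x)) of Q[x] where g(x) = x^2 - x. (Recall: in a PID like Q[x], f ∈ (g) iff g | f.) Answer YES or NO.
YES

In Q[x] the ideal (g) consists of all multiples of g, so f ∈ (g) iff g | f, i.e. iff the remainder of f on division by g is 0. Divide f by g (g is monic, so eliminate the leading term of the running remainder at each step):
  leading term 2·x^4: subtract (2·x^2)·g(x) = 2·x^4 - 2·x^3, leaving -3·x^3 + 4·x^2 - x
  leading term -3·x^3: subtract (-3·x)·g(x) = -3·x^3 + 3·x^2, leaving x^2 - x
  leading term x^2: subtract (1)·g(x) = x^2 - x, leaving 0
The remainder is 0, so f(x) = g(x) · h(x) with h(x) = 2·x^2 - 3·x + 1. Hence g | f, i.e. f ∈ (g).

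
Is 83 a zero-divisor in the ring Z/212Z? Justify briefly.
NO

gcd(83, 212) = 1, so 83 is a unit in Z/212Z (it has a multiplicative inverse). A unit cannot be a zero-divisor: if 83·b ≡ 0 then multiplying both sides by 83^(−1) gives b ≡ 0. So 83 is not a zero-divisor.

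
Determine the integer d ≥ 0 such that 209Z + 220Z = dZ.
(209, 220) = (11); d = 11

In the PID Z, (a, b) is generated by gcd(a, b). Compute gcd(220, 209) with the extended Euclidean algorithm, tracking rows (r, s, t) with s·220 + t·209 = r:
  row A: (220, 1, 0)   [1·220 + 0·209 = 220]
  row B: (209, 0, 1)   [0·220 + 1·209 = 209]
  220 = 1·209 + 11   → row C = row A − 1·row B = (11, 1, −1)   [check: 1·220 − 1·209 = 11]
  209 = 19·11 + 0   → remainder 0, stop. gcd = 11 (last nonzero row C).
So gcd(209, 220) = 11, with Bézout identity 1·220 − 1·209 = 11. Containment (⊇): the Bézout identity exhibits 11 as an element of (209, 220), giving (11) ⊆ (209, 220). Containment (⊆): since 11 | 209 and 11 | 220 (209 = 11·19, 220 = 11·20), every Z-linear combination of 209 and 220 is divisible by 11, so (209, 220) ⊆ (11). Therefore (209, 220) = (11), d = 11.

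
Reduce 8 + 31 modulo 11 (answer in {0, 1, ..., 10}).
Reduce the summands first: 31 ≡ 9 (mod 11), so 8 + 31 ≡ 8 + 9 (mod 11). 8 + 9 = 17; 17 = 1·11 + 6, so (8 + 31) mod 11 = 6.

Final answer: 6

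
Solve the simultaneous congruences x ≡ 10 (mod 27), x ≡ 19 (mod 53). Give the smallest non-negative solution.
The moduli 27, 53 are pairwise coprime, so by the CRT there is a unique solution mod 27·53 = 1431.
Solve by successive substitution. Start with x ≡ 10 (mod 27).
  Combine with x ≡ 19 (mod 53): write x = 10 + 27·t and require 10 + 27·t ≡ 19 (mod 53), i.e. 27·t ≡ 19 − 10 ≡ 9 (mod 53). Since 27^(−1) ≡ 2 (mod 53), t ≡ 2·9 ≡ 18 (mod 53). So x ≡ 10 + 27·18 = 496 (mod 1431).
Unique solution in [0, 1431): x = 496.

Final answer: x ≡ 496 (mod 1431); the representative in [0, 1431) is 496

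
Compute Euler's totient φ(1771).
φ is multiplicative, with φ(p^e) = p^e − p^(e−1). Factorise 1771 = 7 · 11 · 23. Then
  φ(1771) = (7 − 1) · (11 − 1) · (23 − 1) = 6 · 10 · 22 = 1320.

Final answer: φ(1771) = 1320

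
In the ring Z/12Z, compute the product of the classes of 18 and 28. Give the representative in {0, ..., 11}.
0

Reduce the factors first: 18 ≡ 6, 28 ≡ 4 (mod 12), so 18 · 28 ≡ 6 · 4 (mod 12). 6 · 4 = 24. Dividing by 12: 24 = 2·12 + 0. So (18 · 28) mod 12 = 0.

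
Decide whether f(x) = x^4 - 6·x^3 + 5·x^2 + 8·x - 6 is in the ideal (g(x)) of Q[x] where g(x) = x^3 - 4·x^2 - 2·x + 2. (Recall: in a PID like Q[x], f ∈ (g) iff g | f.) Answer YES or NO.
NO

In Q[x] the ideal (g) consists of all multiples of g, so f ∈ (g) iff g | f, i.e. iff the remainder of f on division by g is 0. Divide f by g (g is monic, so eliminate the leading term of the running remainder at each step):
  leading term x^4: subtract (x)·g(x) = x^4 - 4·x^3 - 2·x^2 + 2·x, leaving -2·x^3 + 7·x^2 + 6·x - 6
  leading term -2·x^3: subtract (-2)·g(x) = -2·x^3 + 8·x^2 + 4·x - 4, leaving -x^2 + 2·x - 2
The remainder r(x) = -x^2 + 2·x - 2 ≠ 0 (and deg r < deg g), so g ∤ f, i.e. f ∉ (g).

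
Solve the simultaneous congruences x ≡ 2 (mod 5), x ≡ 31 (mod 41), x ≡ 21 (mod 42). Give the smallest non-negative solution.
The moduli 5, 41, 42 are pairwise coprime, so by the CRT there is a unique solution mod 5·41·42 = 8610.
Solve by successive substitution. Start with x ≡ 2 (mod 5).
  Combine with x ≡ 31 (mod 41): write x = 2 + 5·t and require 2 + 5·t ≡ 31 (mod 41), i.e. 5·t ≡ 31 − 2 ≡ 29 (mod 41). Since 5^(−1) ≡ 33 (mod 41), t ≡ 33·29 ≡ 14 (mod 41). So x ≡ 2 + 5·14 = 72 (mod 205).
  Combine with x ≡ 21 (mod 42): write x = 72 + 205·t and require 72 + 205·t ≡ 21 (mod 42), i.e. 205·t ≡ 21 − 72 ≡ 33 (mod 42). Since 205^(−1) ≡ 25 (mod 42) (205 ≡ 37 (mod 42)), t ≡ 25·33 ≡ 27 (mod 42). So x ≡ 72 + 205·27 = 5607 (mod 8610).
Unique solution in [0, 8610): x = 5607.

Final answer: x ≡ 5607 (mod 8610); the representative in [0, 8610) is 5607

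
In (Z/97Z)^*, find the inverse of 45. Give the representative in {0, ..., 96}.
45^(−1) ≡ 69 (mod 97)

Apply the extended Euclidean algorithm to (97, 45), tracking rows (r, s, t) with s·97 + t·45 = r. Each division r_prev = q·r_cur + r_new produces the new row as (previous row) − q·(current row):
  row A: (97, 1, 0)   [1·97 + 0·45 = 97]
  row B: (45, 0, 1)   [0·97 + 1·45 = 45]
  97 = 2·45 + 7   → row C = row A − 2·row B = (7, 1, −2)   [check: 1·97 − 2·45 = 7]
  45 = 6·7 + 3   → row D = row B − 6·row C = (3, −6, 13)   [check: −6·97 + 13·45 = 3]
  7 = 2·3 + 1   → row E = row C − 2·row D = (1, 13, −28)   [check: 13·97 − 28·45 = 1]
  3 = 3·1 + 0   → remainder 0, stop. gcd = 1 (last nonzero row E).
The gcd is 1, so 45 is invertible mod 97. The last nonzero row gives 13·97 − 28·45 = 1, so t = −28. So 45^(−1) ≡ −28 ≡ 69 (mod 97). Verify: 45 · 69 = 3105 ≡ 1 (mod 97). ✓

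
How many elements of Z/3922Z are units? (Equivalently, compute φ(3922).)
Z/3922Z has φ(3922) = 1872 units

An element a ∈ Z/3922Z is a unit iff gcd(a, 3922) = 1, so the number of units is φ(3922). φ is multiplicative, with φ(p^e) = p^e − p^(e−1). Factorise 3922 = 2 · 37 · 53. Then
  φ(3922) = (2 − 1) · (37 − 1) · (53 − 1) = 1 · 36 · 52 = 1872.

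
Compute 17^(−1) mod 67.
17^(−1) ≡ 4 (mod 67)

Apply the extended Euclidean algorithm to (67, 17), tracking rows (r, s, t) with s·67 + t·17 = r. Each division r_prev = q·r_cur + r_new produces the new row as (previous row) − q·(current row):
  row A: (67, 1, 0)   [1·67 + 0·17 = 67]
  row B: (17, 0, 1)   [0·67 + 1·17 = 17]
  67 = 3·17 + 16   → row C = row A − 3·row B = (16, 1, −3)   [check: 1·67 − 3·17 = 16]
  17 = 1·16 + 1   → row D = row B − 1·row C = (1, −1, 4)   [check: −1·67 + 4·17 = 1]
  16 = 16·1 + 0   → remainder 0, stop. gcd = 1 (last nonzero row D).
The gcd is 1, so 17 is invertible mod 67. The last nonzero row gives −1·67 + 4·17 = 1, so t = 4. So 17^(−1) ≡ 4 (mod 67). Verify: 17 · 4 = 68 ≡ 1 (mod 67). ✓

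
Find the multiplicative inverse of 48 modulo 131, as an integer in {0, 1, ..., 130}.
48^(−1) ≡ 101 (mod 131)

Apply the extended Euclidean algorithm to (131, 48), tracking rows (r, s, t) with s·131 + t·48 = r. Each division r_prev = q·r_cur + r_new produces the new row as (previous row) − q·(current row):
  row A: (131, 1, 0)   [1·131 + 0·48 = 131]
  row B: (48, 0, 1)   [0·131 + 1·48 = 48]
  131 = 2·48 + 35   → row C = row A − 2·row B = (35, 1, −2)   [check: 1·131 − 2·48 = 35]
  48 = 1·35 + 13   → row D = row B − 1·row C = (13, −1, 3)   [check: −1·131 + 3·48 = 13]
  35 = 2·13 + 9   → row E = row C − 2·row D = (9, 3, −8)   [check: 3·131 − 8·48 = 9]
  13 = 1·9 + 4   → row F = row D − 1·row E = (4, −4, 11)   [check: −4·131 + 11·48 = 4]
  9 = 2·4 + 1   → row G = row E − 2·row F = (1, 11, −30)   [check: 11·131 − 30·48 = 1]
  4 = 4·1 + 0   → remainder 0, stop. gcd = 1 (last nonzero row G).
The gcd is 1, so 48 is invertible mod 131. The last nonzero row gives 11·131 − 30·48 = 1, so t = −30. So 48^(−1) ≡ −30 ≡ 101 (mod 131). Verify: 48 · 101 = 4848 ≡ 1 (mod 131). ✓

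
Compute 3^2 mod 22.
9

Use repeated squaring. Binary(2) = 10. Walk through the bits of the exponent 2 left-to-right: at each bit after the leading one, square the running value, then multiply by 3 if the bit is 1 (always reducing mod 22):
  bit 1 = 1 (leading): start with 3.
  bit 2 = 0: square 3^2 = 9 (mod 22).
Final value: 3^2 ≡ 9 (mod 22).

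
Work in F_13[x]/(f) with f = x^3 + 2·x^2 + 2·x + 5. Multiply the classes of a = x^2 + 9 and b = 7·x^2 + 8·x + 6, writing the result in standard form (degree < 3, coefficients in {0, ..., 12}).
Multiply as integer polynomials: a · b = 7·x^4 + 8·x^3 + 69·x^2 + 72·x + 54. Reducing coefficients mod 13: a · b ≡ 7·x^4 + 8·x^3 + 4·x^2 + 7·x + 2. Now divide by f(x) = x^3 + 2·x^2 + 2·x + 5 in F_13[x], eliminating the leading term at each step:
  leading term 7·x^4: subtract (7·x)·f(x) = 7·x^4 + x^3 + x^2 + 9·x, leaving 7·x^3 + 3·x^2 + 11·x + 2 (coefficients mod 13)
  leading term 7·x^3: subtract (7)·f(x) = 7·x^3 + x^2 + x + 9, leaving 2·x^2 + 10·x + 6 (coefficients mod 13)
The degree is now < 3, so this is the remainder. Hence a · b ≡ 2·x^2 + 10·x + 6 in F_13[x]/(f).

Final answer: a · b ≡ 2·x^2 + 10·x + 6 (mod f(x))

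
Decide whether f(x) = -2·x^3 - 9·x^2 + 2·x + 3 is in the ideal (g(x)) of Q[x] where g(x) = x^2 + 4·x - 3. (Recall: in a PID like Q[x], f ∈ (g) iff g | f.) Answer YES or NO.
In Q[x] the ideal (g) consists of all multiples of g, so f ∈ (g) iff g | f, i.e. iff the remainder of f on division by g is 0. Divide f by g (g is monic, so eliminate the leading term of the running remainder at each step):
  leading term -2·x^3: subtract (-2·x)·g(x) = -2·x^3 - 8·x^2 + 6·x, leaving -x^2 - 4·x + 3
  leading term -x^2: subtract (-1)·g(x) = -x^2 - 4·x + 3, leaving 0
The remainder is 0, so f(x) = g(x) · h(x) with h(x) = -2·x - 1. Hence g | f, i.e. f ∈ (g).

Final answer: YES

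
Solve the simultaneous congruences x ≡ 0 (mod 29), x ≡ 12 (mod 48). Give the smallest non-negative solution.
The moduli 29, 48 are pairwise coprime, so by the CRT there is a unique solution mod 29·48 = 1392.
Solve by successive substitution. Start with x ≡ 0 (mod 29).
  Combine with x ≡ 12 (mod 48): write x = 29·t and require 29·t ≡ 12 (mod 48). Since 29^(−1) ≡ 5 (mod 48), t ≡ 5·12 ≡ 12 (mod 48). So x ≡ 29·12 = 348 (mod 1392).
Unique solution in [0, 1392): x = 348.

Final answer: x ≡ 348 (mod 1392); the representative in [0, 1392) is 348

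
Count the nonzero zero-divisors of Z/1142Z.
In Z/1142Z each nonzero element is either a unit (gcd with 1142 is 1) or a zero-divisor (gcd > 1). The number of units is φ(1142): factorise 1142 = 2 · 571, so φ(1142) = (2 − 1) · (571 − 1) = 1 · 570 = 570. The nonzero elements number 1142 − 1 = 1141. Hence the nonzero zero-divisors number 1141 − 570 = 571.

Final answer: Z/1142Z has 571 nonzero zero-divisors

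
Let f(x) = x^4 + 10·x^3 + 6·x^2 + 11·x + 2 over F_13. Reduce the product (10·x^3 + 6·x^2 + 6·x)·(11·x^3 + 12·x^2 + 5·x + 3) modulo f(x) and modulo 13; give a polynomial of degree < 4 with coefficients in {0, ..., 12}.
Multiply as integer polynomials: a · b = 110·x^6 + 186·x^5 + 188·x^4 + 132·x^3 + 48·x^2 + 18·x. Reducing coefficients mod 13: a · b ≡ 6·x^6 + 4·x^5 + 6·x^4 + 2·x^3 + 9·x^2 + 5·x. Now divide by f(x) = x^4 + 10·x^3 + 6·x^2 + 11·x + 2 in F_13[x], eliminating the leading term at each step:
  leading term 6·x^6: subtract (6·x^2)·f(x) = 6·x^6 + 8·x^5 + 10·x^4 + x^3 + 12·x^2, leaving 9·x^5 + 9·x^4 + x^3 + 10·x^2 + 5·x (coefficients mod 13)
  leading term 9·x^5: subtract (9·x)·f(x) = 9·x^5 + 12·x^4 + 2·x^3 + 8·x^2 + 5·x, leaving 10·x^4 + 12·x^3 + 2·x^2 (coefficients mod 13)
  leading term 10·x^4: subtract (10)·f(x) = 10·x^4 + 9·x^3 + 8·x^2 + 6·x + 7, leaving 3·x^3 + 7·x^2 + 7·x + 6 (coefficients mod 13)
The degree is now < 4, so this is the remainder. Hence a · b ≡ 3·x^3 + 7·x^2 + 7·x + 6 in F_13[x]/(f).

Final answer: a · b ≡ 3·x^3 + 7·x^2 + 7·x + 6 (mod f(x))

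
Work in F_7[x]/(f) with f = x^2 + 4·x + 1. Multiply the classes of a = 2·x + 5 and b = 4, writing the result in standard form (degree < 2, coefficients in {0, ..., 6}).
Multiply as integer polynomials: a · b = 8·x + 20. Reducing coefficients mod 7: a · b ≡ x + 6. This already has degree < 2, so no reduction by f is needed. Hence a · b ≡ x + 6 in F_7[x]/(f).

Final answer: a · b ≡ x + 6 (mod f(x))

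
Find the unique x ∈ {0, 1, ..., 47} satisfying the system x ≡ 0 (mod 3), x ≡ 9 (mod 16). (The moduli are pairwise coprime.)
The moduli 3, 16 are pairwise coprime, so by the CRT there is a unique solution mod 3·16 = 48.
Solve by successive substitution. Start with x ≡ 0 (mod 3).
  Combine with x ≡ 9 (mod 16): write x = 3·t and require 3·t ≡ 9 (mod 16). Since 3^(−1) ≡ 11 (mod 16), t ≡ 11·9 ≡ 3 (mod 16). So x ≡ 3·3 = 9 (mod 48).
Unique solution in [0, 48): x = 9.

Final answer: x ≡ 9 (mod 48); the representative in [0, 48) is 9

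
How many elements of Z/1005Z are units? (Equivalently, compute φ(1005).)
Z/1005Z has φ(1005) = 528 units

An element a ∈ Z/1005Z is a unit iff gcd(a, 1005) = 1, so the number of units is φ(1005). φ is multiplicative, with φ(p^e) = p^e − p^(e−1). Factorise 1005 = 3 · 5 · 67. Then
  φ(1005) = (3 − 1) · (5 − 1) · (67 − 1) = 2 · 4 · 66 = 528.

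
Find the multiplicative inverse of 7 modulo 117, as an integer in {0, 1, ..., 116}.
Apply the extended Euclidean algorithm to (117, 7), tracking rows (r, s, t) with s·117 + t·7 = r. Each division r_prev = q·r_cur + r_new produces the new row as (previous row) − q·(current row):
  row A: (117, 1, 0)   [1·117 + 0·7 = 117]
  row B: (7, 0, 1)   [0·117 + 1·7 = 7]
  117 = 16·7 + 5   → row C = row A − 16·row B = (5, 1, −16)   [check: 1·117 − 16·7 = 5]
  7 = 1·5 + 2   → row D = row B − 1·row C = (2, −1, 17)   [check: −1·117 + 17·7 = 2]
  5 = 2·2 + 1   → row E = row C − 2·row D = (1, 3, −50)   [check: 3·117 − 50·7 = 1]
  2 = 2·1 + 0   → remainder 0, stop. gcd = 1 (last nonzero row E).
The gcd is 1, so 7 is invertible mod 117. The last nonzero row gives 3·117 − 50·7 = 1, so t = −50. So 7^(−1) ≡ −50 ≡ 67 (mod 117). Verify: 7 · 67 = 469 ≡ 1 (mod 117). ✓

Final answer: 7^(−1) ≡ 67 (mod 117)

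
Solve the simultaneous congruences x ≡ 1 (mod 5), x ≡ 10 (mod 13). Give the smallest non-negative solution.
x ≡ 36 (mod 65); the representative in [0, 65) is 36

The moduli 5, 13 are pairwise coprime, so by the CRT there is a unique solution mod 5·13 = 65.
Solve by successive substitution. Start with x ≡ 1 (mod 5).
  Combine with x ≡ 10 (mod 13): write x = 1 + 5·t and require 1 + 5·t ≡ 10 (mod 13), i.e. 5·t ≡ 10 − 1 ≡ 9 (mod 13). Since 5^(−1) ≡ 8 (mod 13), t ≡ 8·9 ≡ 7 (mod 13). So x ≡ 1 + 5·7 = 36 (mod 65).
Unique solution in [0, 65): x = 36.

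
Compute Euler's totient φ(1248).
φ is multiplicative, with φ(p^e) = p^e − p^(e−1). Factorise 1248 = 2^5 · 3 · 13. Then
  φ(1248) = (2^5 − 2^4) · (3 − 1) · (13 − 1) = 16 · 2 · 12 = 384.

Final answer: φ(1248) = 384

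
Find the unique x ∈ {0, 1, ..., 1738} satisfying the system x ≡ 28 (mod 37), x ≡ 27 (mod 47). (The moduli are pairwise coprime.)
The moduli 37, 47 are pairwise coprime, so by the CRT there is a unique solution mod 37·47 = 1739.
Solve by successive substitution. Start with x ≡ 28 (mod 37).
  Combine with x ≡ 27 (mod 47): write x = 28 + 37·t and require 28 + 37·t ≡ 27 (mod 47), i.e. 37·t ≡ 27 − 28 ≡ 46 (mod 47). Since 37^(−1) ≡ 14 (mod 47), t ≡ 14·46 ≡ 33 (mod 47). So x ≡ 28 + 37·33 = 1249 (mod 1739).
Unique solution in [0, 1739): x = 1249.

Final answer: x ≡ 1249 (mod 1739); the representative in [0, 1739) is 1249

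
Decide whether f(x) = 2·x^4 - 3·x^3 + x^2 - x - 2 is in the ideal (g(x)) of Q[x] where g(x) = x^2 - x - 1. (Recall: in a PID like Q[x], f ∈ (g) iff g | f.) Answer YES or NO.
YES

In Q[x] the ideal (g) consists of all multiples of g, so f ∈ (g) iff g | f, i.e. iff the remainder of f on division by g is 0. Divide f by g (g is monic, so eliminate the leading term of the running remainder at each step):
  leading term 2·x^4: subtract (2·x^2)·g(x) = 2·x^4 - 2·x^3 - 2·x^2, leaving -x^3 + 3·x^2 - x - 2
  leading term -x^3: subtract (-x)·g(x) = -x^3 + x^2 + x, leaving 2·x^2 - 2·x - 2
  leading term 2·x^2: subtract (2)·g(x) = 2·x^2 - 2·x - 2, leaving 0
The remainder is 0, so f(x) = g(x) · h(x) with h(x) = 2·x^2 - x + 2. Hence g | f, i.e. f ∈ (g).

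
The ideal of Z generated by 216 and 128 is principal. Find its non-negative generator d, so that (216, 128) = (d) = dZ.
In the PID Z, (a, b) is generated by gcd(a, b). Compute gcd(216, 128) with the extended Euclidean algorithm, tracking rows (r, s, t) with s·216 + t·128 = r:
  row A: (216, 1, 0)   [1·216 + 0·128 = 216]
  row B: (128, 0, 1)   [0·216 + 1·128 = 128]
  216 = 1·128 + 88   → row C = row A − 1·row B = (88, 1, −1)   [check: 1·216 − 1·128 = 88]
  128 = 1·88 + 40   → row D = row B − 1·row C = (40, −1, 2)   [check: −1·216 + 2·128 = 40]
  88 = 2·40 + 8   → row E = row C − 2·row D = (8, 3, −5)   [check: 3·216 − 5·128 = 8]
  40 = 5·8 + 0   → remainder 0, stop. gcd = 8 (last nonzero row E).
So gcd(216, 128) = 8, with Bézout identity 3·216 − 5·128 = 8. Containment (⊇): the Bézout identity exhibits 8 as an element of (216, 128), giving (8) ⊆ (216, 128). Containment (⊆): since 8 | 216 and 8 | 128 (216 = 8·27, 128 = 8·16), every Z-linear combination of 216 and 128 is divisible by 8, so (216, 128) ⊆ (8). Therefore (216, 128) = (8), d = 8.

Final answer: (216, 128) = (8); d = 8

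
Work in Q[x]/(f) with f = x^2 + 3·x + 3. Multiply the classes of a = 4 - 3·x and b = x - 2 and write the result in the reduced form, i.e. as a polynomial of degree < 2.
a · b ≡ 19·x + 1 (mod f(x))

First multiply in Q[x] without reducing: a · b = -3·x^2 + 10·x - 8. Now divide by f(x) = x^2 + 3·x + 3, eliminating the leading term at each step:
  leading term -3·x^2: subtract (-3)·f(x) = -3·x^2 - 9·x - 9, leaving 19·x + 1
The degree is now < 2, so this is the remainder. Hence a · b ≡ 19·x + 1 in Q[x]/(f).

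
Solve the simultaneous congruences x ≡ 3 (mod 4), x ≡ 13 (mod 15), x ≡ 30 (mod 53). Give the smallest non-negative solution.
x ≡ 2203 (mod 3180); the representative in [0, 3180) is 2203

The moduli 4, 15, 53 are pairwise coprime, so by the CRT there is a unique solution mod 4·15·53 = 3180.
Solve by successive substitution. Start with x ≡ 3 (mod 4).
  Combine with x ≡ 13 (mod 15): write x = 3 + 4·t and require 3 + 4·t ≡ 13 (mod 15), i.e. 4·t ≡ 13 − 3 ≡ 10 (mod 15). Since 4^(−1) ≡ 4 (mod 15), t ≡ 4·10 ≡ 10 (mod 15). So x ≡ 3 + 4·10 = 43 (mod 60).
  Combine with x ≡ 30 (mod 53): write x = 43 + 60·t and require 43 + 60·t ≡ 30 (mod 53), i.e. 60·t ≡ 30 − 43 ≡ 40 (mod 53). Since 60^(−1) ≡ 38 (mod 53) (60 ≡ 7 (mod 53)), t ≡ 38·40 ≡ 36 (mod 53). So x ≡ 43 + 60·36 = 2203 (mod 3180).
Unique solution in [0, 3180): x = 2203.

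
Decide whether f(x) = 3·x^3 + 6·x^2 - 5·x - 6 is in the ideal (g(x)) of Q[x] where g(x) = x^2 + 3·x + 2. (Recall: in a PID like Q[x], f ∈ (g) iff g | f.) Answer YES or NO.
NO

In Q[x] the ideal (g) consists of all multiples of g, so f ∈ (g) iff g | f, i.e. iff the remainder of f on division by g is 0. Divide f by g (g is monic, so eliminate the leading term of the running remainder at each step):
  leading term 3·x^3: subtract (3·x)·g(x) = 3·x^3 + 9·x^2 + 6·x, leaving -3·x^2 - 11·x - 6
  leading term -3·x^2: subtract (-3)·g(x) = -3·x^2 - 9·x - 6, leaving -2·x
The remainder r(x) = -2·x ≠ 0 (and deg r < deg g), so g ∤ f, i.e. f ∉ (g).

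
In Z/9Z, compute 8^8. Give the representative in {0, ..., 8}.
Use repeated squaring. Binary(8) = 1000. Walk through the bits of the exponent 8 left-to-right: at each bit after the leading one, square the running value, then multiply by 8 if the bit is 1 (always reducing mod 9):
  bit 1 = 1 (leading): start with 8.
  bit 2 = 0: square 8^2 = 64 ≡ 1 (mod 9).
  bit 3 = 0: square 1^2 = 1 (mod 9).
  bit 4 = 0: square 1^2 = 1 (mod 9).
Final value: 8^8 ≡ 1 (mod 9).

Final answer: 1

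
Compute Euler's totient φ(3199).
φ(3199) = 2736

φ is multiplicative, with φ(p^e) = p^e − p^(e−1). Factorise 3199 = 7 · 457. Then
  φ(3199) = (7 − 1) · (457 − 1) = 6 · 456 = 2736.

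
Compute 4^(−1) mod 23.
4^(−1) ≡ 6 (mod 23)

Apply the extended Euclidean algorithm to (23, 4), tracking rows (r, s, t) with s·23 + t·4 = r. Each division r_prev = q·r_cur + r_new produces the new row as (previous row) − q·(current row):
  row A: (23, 1, 0)   [1·23 + 0·4 = 23]
  row B: (4, 0, 1)   [0·23 + 1·4 = 4]
  23 = 5·4 + 3   → row C = row A − 5·row B = (3, 1, −5)   [check: 1·23 − 5·4 = 3]
  4 = 1·3 + 1   → row D = row B − 1·row C = (1, −1, 6)   [check: −1·23 + 6·4 = 1]
  3 = 3·1 + 0   → remainder 0, stop. gcd = 1 (last nonzero row D).
The gcd is 1, so 4 is invertible mod 23. The last nonzero row gives −1·23 + 6·4 = 1, so t = 6. So 4^(−1) ≡ 6 (mod 23). Verify: 4 · 6 = 24 ≡ 1 (mod 23). ✓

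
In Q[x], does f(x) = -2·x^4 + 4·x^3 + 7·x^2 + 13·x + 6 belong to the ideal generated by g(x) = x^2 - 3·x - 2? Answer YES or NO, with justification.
YES

In Q[x] the ideal (g) consists of all multiples of g, so f ∈ (g) iff g | f, i.e. iff the remainder of f on division by g is 0. Divide f by g (g is monic, so eliminate the leading term of the running remainder at each step):
  leading term -2·x^4: subtract (-2·x^2)·g(x) = -2·x^4 + 6·x^3 + 4·x^2, leaving -2·x^3 + 3·x^2 + 13·x + 6
  leading term -2·x^3: subtract (-2·x)·g(x) = -2·x^3 + 6·x^2 + 4·x, leaving -3·x^2 + 9·x + 6
  leading term -3·x^2: subtract (-3)·g(x) = -3·x^2 + 9·x + 6, leaving 0
The remainder is 0, so f(x) = g(x) · h(x) with h(x) = -2·x^2 - 2·x - 3. Hence g | f, i.e. f ∈ (g).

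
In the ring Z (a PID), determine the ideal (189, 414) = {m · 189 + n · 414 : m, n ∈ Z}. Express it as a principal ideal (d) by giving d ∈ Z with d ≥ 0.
(189, 414) = (9); d = 9

In the PID Z, (a, b) is generated by gcd(a, b). Compute gcd(414, 189) with the extended Euclidean algorithm, tracking rows (r, s, t) with s·414 + t·189 = r:
  row A: (414, 1, 0)   [1·414 + 0·189 = 414]
  row B: (189, 0, 1)   [0·414 + 1·189 = 189]
  414 = 2·189 + 36   → row C = row A − 2·row B = (36, 1, −2)   [check: 1·414 − 2·189 = 36]
  189 = 5·36 + 9   → row D = row B − 5·row C = (9, −5, 11)   [check: −5·414 + 11·189 = 9]
  36 = 4·9 + 0   → remainder 0, stop. gcd = 9 (last nonzero row D).
So gcd(189, 414) = 9, with Bézout identity −5·414 + 11·189 = 9. Containment (⊇): the Bézout identity exhibits 9 as an element of (189, 414), giving (9) ⊆ (189, 414). Containment (⊆): since 9 | 189 and 9 | 414 (189 = 9·21, 414 = 9·46), every Z-linear combination of 189 and 414 is divisible by 9, so (189, 414) ⊆ (9). Therefore (189, 414) = (9), d = 9.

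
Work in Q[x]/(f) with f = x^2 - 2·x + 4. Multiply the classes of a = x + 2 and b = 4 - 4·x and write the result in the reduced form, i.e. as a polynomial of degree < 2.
First multiply in Q[x] without reducing: a · b = -4·x^2 - 4·x + 8. Now divide by f(x) = x^2 - 2·x + 4, eliminating the leading term at each step:
  leading term -4·x^2: subtract (-4)·f(x) = -4·x^2 + 8·x - 16, leaving 24 - 12·x
The degree is now < 2, so this is the remainder. Hence a · b ≡ 24 - 12·x in Q[x]/(f).

Final answer: a · b ≡ 24 - 12·x (mod f(x))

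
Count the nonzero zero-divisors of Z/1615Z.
Z/1615Z has 462 nonzero zero-divisors

In Z/1615Z each nonzero element is either a unit (gcd with 1615 is 1) or a zero-divisor (gcd > 1). The number of units is φ(1615): factorise 1615 = 5 · 17 · 19, so φ(1615) = (5 − 1) · (17 − 1) · (19 − 1) = 4 · 16 · 18 = 1152. The nonzero elements number 1615 − 1 = 1614. Hence the nonzero zero-divisors number 1614 − 1152 = 462.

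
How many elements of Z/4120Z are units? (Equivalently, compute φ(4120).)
Z/4120Z has φ(4120) = 1632 units

An element a ∈ Z/4120Z is a unit iff gcd(a, 4120) = 1, so the number of units is φ(4120). φ is multiplicative, with φ(p^e) = p^e − p^(e−1). Factorise 4120 = 2^3 · 5 · 103. Then
  φ(4120) = (2^3 − 2^2) · (5 − 1) · (103 − 1) = 4 · 4 · 102 = 1632.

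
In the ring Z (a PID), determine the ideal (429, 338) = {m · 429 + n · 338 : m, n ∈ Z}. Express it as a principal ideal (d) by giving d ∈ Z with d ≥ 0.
(429, 338) = (13); d = 13

In the PID Z, (a, b) is generated by gcd(a, b). Compute gcd(429, 338) with the extended Euclidean algorithm, tracking rows (r, s, t) with s·429 + t·338 = r:
  row A: (429, 1, 0)   [1·429 + 0·338 = 429]
  row B: (338, 0, 1)   [0·429 + 1·338 = 338]
  429 = 1·338 + 91   → row C = row A − 1·row B = (91, 1, −1)   [check: 1·429 − 1·338 = 91]
  338 = 3·91 + 65   → row D = row B − 3·row C = (65, −3, 4)   [check: −3·429 + 4·338 = 65]
  91 = 1·65 + 26   → row E = row C − 1·row D = (26, 4, −5)   [check: 4·429 − 5·338 = 26]
  65 = 2·26 + 13   → row F = row D − 2·row E = (13, −11, 14)   [check: −11·429 + 14·338 = 13]
  26 = 2·13 + 0   → remainder 0, stop. gcd = 13 (last nonzero row F).
So gcd(429, 338) = 13, with Bézout identity −11·429 + 14·338 = 13. Containment (⊇): the Bézout identity exhibits 13 as an element of (429, 338), giving (13) ⊆ (429, 338). Containment (⊆): since 13 | 429 and 13 | 338 (429 = 13·33, 338 = 13·26), every Z-linear combination of 429 and 338 is divisible by 13, so (429, 338) ⊆ (13). Therefore (429, 338) = (13), d = 13.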